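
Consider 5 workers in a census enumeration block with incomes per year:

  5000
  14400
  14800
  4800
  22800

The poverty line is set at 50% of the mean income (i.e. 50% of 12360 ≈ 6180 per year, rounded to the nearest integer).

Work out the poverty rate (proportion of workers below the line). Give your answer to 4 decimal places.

0.4000

2 of the 5 workers have income below 6180.
H = 2/5 = 0.4000.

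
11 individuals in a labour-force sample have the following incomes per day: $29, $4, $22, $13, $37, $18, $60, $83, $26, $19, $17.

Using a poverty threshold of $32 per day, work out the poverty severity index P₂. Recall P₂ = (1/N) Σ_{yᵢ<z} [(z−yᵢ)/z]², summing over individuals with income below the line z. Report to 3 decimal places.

0.167

Incomes under z: $4, $13, $17, $18, $19, $22, $26, $29 (q = 8 of N = 11).
Relative gaps: (32−4)/32 = 0.8750; (32−13)/32 = 0.5938; (32−17)/32 = 0.4688; (32−18)/32 = 0.4375; (32−19)/32 = 0.4062; (32−22)/32 = 0.3125; (32−26)/32 = 0.1875; (32−29)/32 = 0.0938.
Squared: 0.7656; 0.3525; 0.2197; 0.1914; 0.1650; 0.0977; 0.0352; 0.0088.
Sum = 1.835938; P₂ = 1.835938 / 11 = 0.167.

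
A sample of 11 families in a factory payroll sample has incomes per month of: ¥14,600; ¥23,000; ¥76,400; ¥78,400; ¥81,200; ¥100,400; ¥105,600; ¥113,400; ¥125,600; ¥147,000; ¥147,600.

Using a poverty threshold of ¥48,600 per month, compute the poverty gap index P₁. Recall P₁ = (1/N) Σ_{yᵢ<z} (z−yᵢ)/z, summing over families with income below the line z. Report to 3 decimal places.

0.111

Poor units: ¥14,600, ¥23,000 (q = 2 of N = 11).
Normalized shortfalls: (48600−14600)/48600 = 0.6996; (48600−23000)/48600 = 0.5267.
Sum of shortfalls = 1.226337; P₁ averages over all N: 1.226337 / 11 = 0.111.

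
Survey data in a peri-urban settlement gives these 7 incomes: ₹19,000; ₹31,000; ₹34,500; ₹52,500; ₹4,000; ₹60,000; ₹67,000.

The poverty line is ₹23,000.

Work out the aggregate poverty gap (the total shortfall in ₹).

₹23,000

Incomes under z: ₹4,000, ₹19,000 (q = 2 of N = 7).
Individual gaps: 23000−4000 = 19000; 23000−19000 = 4000.
Aggregate gap = ₹23,000.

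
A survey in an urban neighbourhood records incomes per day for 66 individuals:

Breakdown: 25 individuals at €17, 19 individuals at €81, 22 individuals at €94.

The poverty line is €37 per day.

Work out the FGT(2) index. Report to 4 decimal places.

Incomes under z: 25×€17 (q = 25 of N = 66).
Relative gaps: (37−17)/37 = 0.5405 (×25).
Squared: 0.2922 (×25).
Sum = 7.304602; P₂ = 7.304602 / 66 = 0.1107.

0.1107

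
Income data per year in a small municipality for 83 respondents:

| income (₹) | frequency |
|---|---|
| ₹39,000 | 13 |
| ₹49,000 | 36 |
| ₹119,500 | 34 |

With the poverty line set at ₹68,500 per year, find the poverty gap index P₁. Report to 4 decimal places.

Below z: 13×₹39,000, 36×₹49,000 (q = 49 of N = 83).
Normalized shortfalls: (68500−39000)/68500 = 0.4307 (×13); (68500−49000)/68500 = 0.2847 (×36).
Sum of shortfalls = 15.846715; P₁ averages over all N: 15.846715 / 83 = 0.1909.

0.1909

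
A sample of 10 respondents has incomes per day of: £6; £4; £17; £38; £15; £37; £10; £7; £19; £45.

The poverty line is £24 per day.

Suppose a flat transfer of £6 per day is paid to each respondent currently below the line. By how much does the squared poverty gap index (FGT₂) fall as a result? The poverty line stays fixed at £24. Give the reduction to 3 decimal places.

Before: below the line — £4, £6, £7, £10, £15, £17, £19; squared poverty gap index (FGT₂) = 0.23681.
After the £6 transfer: below the line — £10, £12, £13, £16, £21, £23; squared poverty gap index (FGT₂) = 0.09288.
Reduction = 0.23681 − 0.09288 = 0.144.

0.144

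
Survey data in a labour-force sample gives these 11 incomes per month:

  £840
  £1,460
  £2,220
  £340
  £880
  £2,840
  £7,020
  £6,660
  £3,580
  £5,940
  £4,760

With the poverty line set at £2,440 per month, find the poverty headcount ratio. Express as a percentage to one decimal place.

45.5%

5 of the 11 workers have income below £2,440.
H = 5/11 = 45.5%.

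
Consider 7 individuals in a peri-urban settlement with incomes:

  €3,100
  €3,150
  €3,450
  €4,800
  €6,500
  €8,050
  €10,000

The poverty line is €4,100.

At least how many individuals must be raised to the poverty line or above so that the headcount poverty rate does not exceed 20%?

Currently q = 3 of N = 7 are below the line (H = 0.429).
A headcount ratio of at most 20% allows at most ⌊0.20 × 7⌋ = 1 poor individuals.
So at least 3 − 1 = 2 must be lifted.

2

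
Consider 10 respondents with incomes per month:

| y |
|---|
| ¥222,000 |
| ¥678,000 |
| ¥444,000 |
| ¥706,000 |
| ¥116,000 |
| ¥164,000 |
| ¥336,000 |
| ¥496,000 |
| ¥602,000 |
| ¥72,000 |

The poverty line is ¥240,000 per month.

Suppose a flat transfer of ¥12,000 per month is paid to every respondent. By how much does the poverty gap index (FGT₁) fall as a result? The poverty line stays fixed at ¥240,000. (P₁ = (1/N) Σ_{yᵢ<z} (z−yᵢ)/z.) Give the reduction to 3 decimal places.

0.020

Before: below the line — ¥72,000, ¥116,000, ¥164,000, ¥222,000; poverty gap index (FGT₁) = 0.16083.
After the ¥12,000 transfer: below the line — ¥84,000, ¥128,000, ¥176,000, ¥234,000; poverty gap index (FGT₁) = 0.14083.
Reduction = 0.16083 − 0.14083 = 0.020.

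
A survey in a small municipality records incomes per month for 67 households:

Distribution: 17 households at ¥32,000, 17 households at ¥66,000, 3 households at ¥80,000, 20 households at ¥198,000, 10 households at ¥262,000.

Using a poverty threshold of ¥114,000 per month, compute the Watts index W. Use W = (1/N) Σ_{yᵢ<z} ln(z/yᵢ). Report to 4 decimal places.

Poor units: 17×¥32,000, 17×¥66,000, 3×¥80,000 (q = 37 of N = 67).
Log gaps: ln(114000/32000) = 1.2705 (×17); ln(114000/66000) = 0.5465 (×17); ln(114000/80000) = 0.3542 (×3).
W = 31.951622 / 67 = 0.4769.

0.4769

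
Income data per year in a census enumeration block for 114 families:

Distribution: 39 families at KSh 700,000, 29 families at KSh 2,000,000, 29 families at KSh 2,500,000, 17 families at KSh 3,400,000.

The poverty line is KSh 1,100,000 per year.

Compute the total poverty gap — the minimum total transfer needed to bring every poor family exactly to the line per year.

Below z: 39×KSh 700,000 (q = 39 of N = 114).
Individual gaps: 39×(1100000−700000) = 15600000.
Aggregate gap = KSh 15,600,000.

KSh 15,600,000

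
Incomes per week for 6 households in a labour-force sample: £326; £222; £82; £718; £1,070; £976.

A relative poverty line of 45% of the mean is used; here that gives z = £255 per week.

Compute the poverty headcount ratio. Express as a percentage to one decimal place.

2 of the 6 households have income below £255.
H = 2/6 = 33.3%.

33.3%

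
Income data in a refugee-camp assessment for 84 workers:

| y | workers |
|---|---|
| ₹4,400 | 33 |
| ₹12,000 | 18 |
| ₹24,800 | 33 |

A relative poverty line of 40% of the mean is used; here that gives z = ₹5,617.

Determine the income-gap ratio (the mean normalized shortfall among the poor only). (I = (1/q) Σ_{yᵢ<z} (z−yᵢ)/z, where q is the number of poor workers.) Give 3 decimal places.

0.217

Below z: 33×₹4,400 (q = 33 of N = 84).
Relative gaps: 0.2167 (×33); sum = 7.149902.
The income-gap ratio divides by q (the poor only): 7.149902 / 33 = 0.217.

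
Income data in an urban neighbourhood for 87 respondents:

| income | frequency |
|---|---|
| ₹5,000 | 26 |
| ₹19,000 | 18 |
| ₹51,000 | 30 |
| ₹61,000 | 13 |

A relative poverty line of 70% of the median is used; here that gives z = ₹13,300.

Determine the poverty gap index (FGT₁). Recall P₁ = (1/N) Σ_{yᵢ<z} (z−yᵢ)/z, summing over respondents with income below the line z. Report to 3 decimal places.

Incomes under z: 26×₹5,000 (q = 26 of N = 87).
Relative gaps: (13300−5000)/13300 = 0.6241 (×26).
Sum of shortfalls = 16.225564; P₁ averages over all N: 16.225564 / 87 = 0.187.

0.187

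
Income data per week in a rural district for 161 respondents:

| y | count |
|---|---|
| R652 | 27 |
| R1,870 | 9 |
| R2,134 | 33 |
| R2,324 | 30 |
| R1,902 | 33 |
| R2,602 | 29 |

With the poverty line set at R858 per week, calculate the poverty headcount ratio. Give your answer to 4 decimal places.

27 of the 161 respondents have income below R858.
H = 27/161 = 0.1677.

0.1677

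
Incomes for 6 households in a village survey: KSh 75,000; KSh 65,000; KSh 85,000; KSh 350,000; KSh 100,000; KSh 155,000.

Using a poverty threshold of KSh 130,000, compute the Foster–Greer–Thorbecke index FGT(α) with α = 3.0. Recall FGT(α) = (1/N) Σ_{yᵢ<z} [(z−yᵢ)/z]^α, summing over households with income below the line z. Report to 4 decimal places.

0.0424

Below z: KSh 65,000, KSh 75,000, KSh 85,000, KSh 100,000 (q = 4 of N = 6).
Gap ratios (z−y)/z: (130000−65000)/130000 = 0.5000; (130000−75000)/130000 = 0.4231; (130000−85000)/130000 = 0.3462; (130000−100000)/130000 = 0.2308.
Raised to α = 3.0: 0.12500; 0.07573; 0.04148; 0.01229.
Sum = 0.254495; FGT(3.0) = 0.254495 / 6 = 0.0424.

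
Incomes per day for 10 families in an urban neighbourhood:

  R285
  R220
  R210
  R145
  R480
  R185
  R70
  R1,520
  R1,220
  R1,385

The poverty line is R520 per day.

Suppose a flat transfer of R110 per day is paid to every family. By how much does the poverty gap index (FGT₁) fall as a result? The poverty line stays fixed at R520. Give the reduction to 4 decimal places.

Before: below the line — R70, R145, R185, R210, R220, R285, R480; poverty gap index (FGT₁) = 0.393269.
After the R110 transfer: below the line — R180, R255, R295, R320, R330, R395; poverty gap index (FGT₁) = 0.258654.
Reduction = 0.393269 − 0.258654 = 0.1346.

0.1346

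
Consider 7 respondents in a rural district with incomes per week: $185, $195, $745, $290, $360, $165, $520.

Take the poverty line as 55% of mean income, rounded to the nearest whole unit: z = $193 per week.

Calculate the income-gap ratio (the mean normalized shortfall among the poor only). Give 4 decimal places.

Poor units: $165, $185 (q = 2 of N = 7).
Shortfall ratios (z−y)/z: 0.1451, 0.0415; sum = 0.186528.
I averages over the q = 2 poor units only: 0.186528 / 2 = 0.0933.

0.0933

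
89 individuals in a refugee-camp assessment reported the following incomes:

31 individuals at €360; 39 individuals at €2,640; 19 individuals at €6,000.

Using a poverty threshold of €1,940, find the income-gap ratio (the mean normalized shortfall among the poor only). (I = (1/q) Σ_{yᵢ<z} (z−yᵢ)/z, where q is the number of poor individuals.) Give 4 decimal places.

0.8144

Below the line: 31×€360 (q = 31 of N = 89).
Shortfall ratios (z−y)/z: 0.8144 (×31); sum = 25.247423.
The income-gap ratio divides by q (the poor only): 25.247423 / 31 = 0.8144.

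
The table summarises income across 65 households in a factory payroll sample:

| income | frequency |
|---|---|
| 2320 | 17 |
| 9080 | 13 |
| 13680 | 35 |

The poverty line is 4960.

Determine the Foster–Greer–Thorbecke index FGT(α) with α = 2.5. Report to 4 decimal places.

0.0541

Below z: 17×2320 (q = 17 of N = 65).
Gap ratios (z−y)/z: (4960−2320)/4960 = 0.5323 (×17).
Raised to α = 2.5: 0.20668 (×17).
Sum = 3.513618; FGT(2.5) = 3.513618 / 65 = 0.0541.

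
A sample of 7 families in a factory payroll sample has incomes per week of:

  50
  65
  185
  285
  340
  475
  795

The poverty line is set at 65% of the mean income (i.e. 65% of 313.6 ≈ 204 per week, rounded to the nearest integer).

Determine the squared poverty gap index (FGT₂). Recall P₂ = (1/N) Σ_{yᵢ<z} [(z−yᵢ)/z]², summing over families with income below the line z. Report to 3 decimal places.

0.149

Below z: 50, 65, 185 (q = 3 of N = 7).
Relative gaps: (204−50)/204 = 0.7549; (204−65)/204 = 0.6814; (204−185)/204 = 0.0931.
Squared: 0.5699; 0.4643; 0.0087.
Sum = 1.042820; P₂ = 1.042820 / 7 = 0.149.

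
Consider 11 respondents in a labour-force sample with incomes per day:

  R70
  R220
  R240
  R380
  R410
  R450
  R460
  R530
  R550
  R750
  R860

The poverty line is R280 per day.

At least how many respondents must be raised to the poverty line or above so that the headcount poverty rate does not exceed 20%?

3 of the 11 respondents are poor, so H = 3/11 = 0.273.
A headcount ratio of at most 20% allows at most ⌊0.20 × 11⌋ = 2 poor respondents.
So at least 3 − 2 = 1 must be lifted.

1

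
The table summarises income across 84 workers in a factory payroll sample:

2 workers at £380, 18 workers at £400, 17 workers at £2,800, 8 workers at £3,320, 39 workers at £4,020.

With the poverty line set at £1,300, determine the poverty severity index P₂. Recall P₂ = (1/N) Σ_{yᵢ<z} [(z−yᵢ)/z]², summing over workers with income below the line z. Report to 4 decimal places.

0.1146

Below the line: 2×£380, 18×£400 (q = 20 of N = 84).
Relative gaps: (1300−380)/1300 = 0.7077 (×2); (1300−400)/1300 = 0.6923 (×18).
Squared: 0.5008 (×2); 0.4793 (×18).
Sum = 9.628876; P₂ = 9.628876 / 84 = 0.1146.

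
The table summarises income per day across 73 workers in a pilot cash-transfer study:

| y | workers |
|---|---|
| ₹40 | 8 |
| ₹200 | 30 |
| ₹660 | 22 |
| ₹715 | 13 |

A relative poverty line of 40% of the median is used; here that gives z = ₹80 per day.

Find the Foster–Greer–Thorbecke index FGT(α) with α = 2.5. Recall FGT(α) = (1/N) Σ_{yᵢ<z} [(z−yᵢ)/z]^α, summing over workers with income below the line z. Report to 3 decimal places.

Poor units: 8×₹40 (q = 8 of N = 73).
Gap ratios (z−y)/z: (80−40)/80 = 0.5000 (×8).
Raised to α = 2.5: 0.17678 (×8).
Sum = 1.414214; FGT(2.5) = 1.414214 / 73 = 0.019.

0.019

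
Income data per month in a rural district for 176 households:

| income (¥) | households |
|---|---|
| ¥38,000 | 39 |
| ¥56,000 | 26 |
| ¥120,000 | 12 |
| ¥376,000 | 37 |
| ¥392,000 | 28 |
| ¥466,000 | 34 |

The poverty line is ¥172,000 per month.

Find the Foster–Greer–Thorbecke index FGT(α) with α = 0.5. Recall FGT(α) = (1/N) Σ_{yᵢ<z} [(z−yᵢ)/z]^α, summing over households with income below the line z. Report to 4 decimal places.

Poor units: 39×¥38,000, 26×¥56,000, 12×¥120,000 (q = 77 of N = 176).
Shortfall ratios: (172000−38000)/172000 = 0.7791 (×39); (172000−56000)/172000 = 0.6744 (×26); (172000−120000)/172000 = 0.3023 (×12).
Raised to α = 0.5: 0.88265 (×39); 0.82123 (×26); 0.54984 (×12).
Sum = 62.373398; FGT(0.5) = 62.373398 / 176 = 0.3544.

0.3544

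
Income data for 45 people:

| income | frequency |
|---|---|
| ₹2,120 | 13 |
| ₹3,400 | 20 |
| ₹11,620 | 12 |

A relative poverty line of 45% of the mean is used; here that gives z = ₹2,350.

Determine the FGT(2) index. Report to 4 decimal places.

Poor units: 13×₹2,120 (q = 13 of N = 45).
Shortfall ratios: (2350−2120)/2350 = 0.0979 (×13).
Squared: 0.0096 (×13).
Sum = 0.124527; P₂ = 0.124527 / 45 = 0.0028.

0.0028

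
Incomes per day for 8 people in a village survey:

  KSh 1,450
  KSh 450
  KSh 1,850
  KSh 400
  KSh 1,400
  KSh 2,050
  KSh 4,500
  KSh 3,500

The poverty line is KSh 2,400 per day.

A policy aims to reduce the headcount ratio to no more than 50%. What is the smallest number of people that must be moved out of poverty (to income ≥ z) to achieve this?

Currently q = 6 of N = 8 are below the line (H = 0.750).
A headcount ratio of at most 50% allows at most ⌊0.50 × 8⌋ = 4 poor people.
So at least 6 − 4 = 2 must be lifted.

2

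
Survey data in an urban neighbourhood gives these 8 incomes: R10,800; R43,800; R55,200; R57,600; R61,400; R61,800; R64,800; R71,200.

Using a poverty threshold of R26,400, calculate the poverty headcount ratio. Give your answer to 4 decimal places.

1 of the 8 people have income below R26,400.
H = 1/8 = 0.1250.

0.1250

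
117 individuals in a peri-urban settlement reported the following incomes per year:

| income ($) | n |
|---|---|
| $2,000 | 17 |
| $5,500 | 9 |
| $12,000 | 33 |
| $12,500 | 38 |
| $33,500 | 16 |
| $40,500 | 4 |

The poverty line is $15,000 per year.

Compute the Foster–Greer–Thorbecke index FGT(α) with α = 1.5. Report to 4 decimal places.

0.2033

Poor units: 17×$2,000, 9×$5,500, 33×$12,000, 38×$12,500 (q = 97 of N = 117).
Normalized shortfalls: (15000−2000)/15000 = 0.8667 (×17); (15000−5500)/15000 = 0.6333 (×9); (15000−12000)/15000 = 0.2000 (×33); (15000−12500)/15000 = 0.1667 (×38).
Raised to α = 1.5: 0.80682 (×17); 0.50402 (×9); 0.08944 (×33); 0.06804 (×38).
Sum = 23.789357; FGT(1.5) = 23.789357 / 117 = 0.2033.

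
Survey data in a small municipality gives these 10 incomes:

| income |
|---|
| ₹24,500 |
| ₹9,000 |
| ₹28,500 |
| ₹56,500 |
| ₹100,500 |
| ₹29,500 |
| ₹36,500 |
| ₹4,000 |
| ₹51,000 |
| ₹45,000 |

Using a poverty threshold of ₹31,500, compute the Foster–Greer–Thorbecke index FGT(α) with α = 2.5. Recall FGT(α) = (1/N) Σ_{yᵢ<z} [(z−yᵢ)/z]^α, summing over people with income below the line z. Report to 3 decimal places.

Below the line: ₹4,000, ₹9,000, ₹24,500, ₹28,500, ₹29,500 (q = 5 of N = 10).
Shortfall ratios: (31500−4000)/31500 = 0.8730; (31500−9000)/31500 = 0.7143; (31500−24500)/31500 = 0.2222; (31500−28500)/31500 = 0.0952; (31500−29500)/31500 = 0.0635.
Raised to α = 2.5: 0.71212; 0.43120; 0.02328; 0.00280; 0.00102.
Sum = 1.170419; FGT(2.5) = 1.170419 / 10 = 0.117.

0.117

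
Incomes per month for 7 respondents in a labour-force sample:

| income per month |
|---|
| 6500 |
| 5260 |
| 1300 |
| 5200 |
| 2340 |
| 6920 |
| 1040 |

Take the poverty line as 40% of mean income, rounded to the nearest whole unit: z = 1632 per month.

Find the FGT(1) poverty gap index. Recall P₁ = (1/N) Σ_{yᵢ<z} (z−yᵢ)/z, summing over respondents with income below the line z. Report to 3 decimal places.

Below the line: 1040, 1300 (q = 2 of N = 7).
Gap ratios (z−y)/z: (1632−1040)/1632 = 0.3627; (1632−1300)/1632 = 0.2034.
Σ = 0.566176. Dividing by the full population N = 7 gives P₁ = 0.081.

0.081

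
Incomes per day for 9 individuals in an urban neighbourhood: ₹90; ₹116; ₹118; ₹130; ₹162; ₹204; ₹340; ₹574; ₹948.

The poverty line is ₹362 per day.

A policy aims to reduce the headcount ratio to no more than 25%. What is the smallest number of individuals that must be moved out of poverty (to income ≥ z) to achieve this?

5

Currently q = 7 of N = 9 are below the line (H = 0.778).
A headcount ratio of at most 25% allows at most ⌊0.25 × 9⌋ = 2 poor individuals.
So at least 7 − 2 = 5 must be lifted.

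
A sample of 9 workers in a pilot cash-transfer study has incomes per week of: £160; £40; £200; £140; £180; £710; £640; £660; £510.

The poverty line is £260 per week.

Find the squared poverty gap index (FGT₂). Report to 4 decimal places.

Below the line: £40, £140, £160, £180, £200 (q = 5 of N = 9).
Shortfall ratios: (260−40)/260 = 0.8462; (260−140)/260 = 0.4615; (260−160)/260 = 0.3846; (260−180)/260 = 0.3077; (260−200)/260 = 0.2308.
Squared: 0.7160; 0.2130; 0.1479; 0.0947; 0.0533.
Sum = 1.224852; P₂ = 1.224852 / 9 = 0.1361.

0.1361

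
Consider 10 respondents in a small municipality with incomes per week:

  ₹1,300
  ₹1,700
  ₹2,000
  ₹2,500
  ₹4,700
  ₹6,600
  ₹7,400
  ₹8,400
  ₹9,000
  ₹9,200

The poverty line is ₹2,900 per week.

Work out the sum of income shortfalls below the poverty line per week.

₹4,100

Poor units: ₹1,300, ₹1,700, ₹2,000, ₹2,500 (q = 4 of N = 10).
Individual gaps: 2900−1300 = 1600; 2900−1700 = 1200; 2900−2000 = 900; 2900−2500 = 400.
Aggregate gap = ₹4,100.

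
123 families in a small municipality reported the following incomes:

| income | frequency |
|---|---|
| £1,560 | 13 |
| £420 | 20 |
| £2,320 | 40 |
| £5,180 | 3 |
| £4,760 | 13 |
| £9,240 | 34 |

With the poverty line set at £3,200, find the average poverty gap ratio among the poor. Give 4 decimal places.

0.4800

Incomes under z: 20×£420, 13×£1,560, 40×£2,320 (q = 73 of N = 123).
Shortfall ratios (z−y)/z: 0.8688 (×20), 0.5125 (×13), 0.2750 (×40); sum = 35.037500.
I averages over the q = 73 poor units only: 35.037500 / 73 = 0.4800.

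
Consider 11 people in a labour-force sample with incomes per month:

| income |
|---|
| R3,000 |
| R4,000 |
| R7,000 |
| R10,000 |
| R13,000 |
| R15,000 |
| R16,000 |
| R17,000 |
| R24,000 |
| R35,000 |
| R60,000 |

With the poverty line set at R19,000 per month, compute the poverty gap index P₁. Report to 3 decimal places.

0.321

Poor units: R3,000, R4,000, R7,000, R10,000, R13,000, R15,000, R16,000, R17,000 (q = 8 of N = 11).
Gap ratios (z−y)/z: (19000−3000)/19000 = 0.8421; (19000−4000)/19000 = 0.7895; (19000−7000)/19000 = 0.6316; (19000−10000)/19000 = 0.4737; (19000−13000)/19000 = 0.3158; (19000−15000)/19000 = 0.2105; (19000−16000)/19000 = 0.1579; (19000−17000)/19000 = 0.1053.
Σ = 3.526316. Dividing by the full population N = 11 gives P₁ = 0.321.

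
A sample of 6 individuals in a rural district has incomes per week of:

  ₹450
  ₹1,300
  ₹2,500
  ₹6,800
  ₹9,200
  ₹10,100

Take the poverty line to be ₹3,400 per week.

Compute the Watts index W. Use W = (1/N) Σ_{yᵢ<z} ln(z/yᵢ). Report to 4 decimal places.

Below the line: ₹450, ₹1,300, ₹2,500 (q = 3 of N = 6).
Log gaps: ln(3400/450) = 2.0223; ln(3400/1300) = 0.9614; ln(3400/2500) = 0.3075.
W = 3.291179 / 6 = 0.5485.

0.5485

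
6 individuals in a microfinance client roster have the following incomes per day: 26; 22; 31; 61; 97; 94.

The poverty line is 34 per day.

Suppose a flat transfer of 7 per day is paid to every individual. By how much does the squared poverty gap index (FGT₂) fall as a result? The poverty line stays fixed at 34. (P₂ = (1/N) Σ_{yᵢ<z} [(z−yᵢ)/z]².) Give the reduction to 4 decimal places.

0.0275

Before: below the line — 22, 26, 31; squared poverty gap index (FGT₂) = 0.031286.
After the 7 transfer: below the line — 29, 33; squared poverty gap index (FGT₂) = 0.003749.
Reduction = 0.031286 − 0.003749 = 0.0275.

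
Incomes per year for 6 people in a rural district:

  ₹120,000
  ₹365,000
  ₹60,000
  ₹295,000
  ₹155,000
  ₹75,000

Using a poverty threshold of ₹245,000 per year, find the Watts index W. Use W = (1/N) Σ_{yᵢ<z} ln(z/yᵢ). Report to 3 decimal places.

0.627

Poor units: ₹60,000, ₹75,000, ₹120,000, ₹155,000 (q = 4 of N = 6).
Log shortfalls: ln(245000/60000) = 1.4069; ln(245000/75000) = 1.1838; ln(245000/120000) = 0.7138; ln(245000/155000) = 0.4578.
W = 3.762283 / 6 = 0.627.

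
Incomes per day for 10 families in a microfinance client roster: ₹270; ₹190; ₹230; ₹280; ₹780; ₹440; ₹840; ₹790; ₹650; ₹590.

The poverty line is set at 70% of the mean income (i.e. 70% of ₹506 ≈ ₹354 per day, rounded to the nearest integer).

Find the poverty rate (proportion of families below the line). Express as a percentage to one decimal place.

40.0%

4 of the 10 families have income below ₹354.
H = 4/10 = 40.0%.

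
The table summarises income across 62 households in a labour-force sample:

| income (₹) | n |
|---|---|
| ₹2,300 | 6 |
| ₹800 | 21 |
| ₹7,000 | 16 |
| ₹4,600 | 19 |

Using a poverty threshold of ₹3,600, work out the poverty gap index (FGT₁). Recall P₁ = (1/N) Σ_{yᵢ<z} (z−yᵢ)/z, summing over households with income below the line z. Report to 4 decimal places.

0.2984

Below the line: 21×₹800, 6×₹2,300 (q = 27 of N = 62).
Gap ratios (z−y)/z: (3600−800)/3600 = 0.7778 (×21); (3600−2300)/3600 = 0.3611 (×6).
Sum of shortfalls = 18.500000; P₁ averages over all N: 18.500000 / 62 = 0.2984.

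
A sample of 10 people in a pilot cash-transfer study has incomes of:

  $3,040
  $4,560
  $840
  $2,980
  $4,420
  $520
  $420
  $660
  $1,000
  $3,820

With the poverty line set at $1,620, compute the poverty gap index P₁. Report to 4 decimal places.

Below z: $420, $520, $660, $840, $1,000 (q = 5 of N = 10).
Shortfall ratios: (1620−420)/1620 = 0.7407; (1620−520)/1620 = 0.6790; (1620−660)/1620 = 0.5926; (1620−840)/1620 = 0.4815; (1620−1000)/1620 = 0.3827.
Σ = 2.876543. Dividing by the full population N = 10 gives P₁ = 0.2877.

0.2877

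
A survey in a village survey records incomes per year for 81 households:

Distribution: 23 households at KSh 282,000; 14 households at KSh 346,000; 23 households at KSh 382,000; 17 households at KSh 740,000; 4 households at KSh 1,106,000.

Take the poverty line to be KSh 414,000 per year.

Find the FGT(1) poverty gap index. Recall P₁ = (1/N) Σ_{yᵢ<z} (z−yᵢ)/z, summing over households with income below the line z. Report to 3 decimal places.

0.141

Below the line: 23×KSh 282,000, 14×KSh 346,000, 23×KSh 382,000 (q = 60 of N = 81).
Gap ratios (z−y)/z: (414000−282000)/414000 = 0.3188 (×23); (414000−346000)/414000 = 0.1643 (×14); (414000−382000)/414000 = 0.0773 (×23).
Sum of shortfalls = 11.410628; P₁ averages over all N: 11.410628 / 81 = 0.141.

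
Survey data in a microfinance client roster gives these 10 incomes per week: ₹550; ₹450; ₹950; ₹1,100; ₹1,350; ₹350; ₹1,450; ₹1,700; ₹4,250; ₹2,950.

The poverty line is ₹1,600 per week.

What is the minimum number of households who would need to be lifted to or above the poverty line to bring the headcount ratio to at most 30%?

4

7 of the 10 households are poor, so H = 7/10 = 0.700.
A headcount ratio of at most 30% allows at most ⌊0.30 × 10⌋ = 3 poor households.
So at least 7 − 3 = 4 must be lifted.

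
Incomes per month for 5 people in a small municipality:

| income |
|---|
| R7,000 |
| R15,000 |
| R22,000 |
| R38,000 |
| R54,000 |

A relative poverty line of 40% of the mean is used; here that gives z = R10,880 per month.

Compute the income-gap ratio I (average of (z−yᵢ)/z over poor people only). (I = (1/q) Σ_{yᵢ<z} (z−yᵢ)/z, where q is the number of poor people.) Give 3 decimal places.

0.357

Below z: R7,000 (q = 1 of N = 5).
Relative gaps: 0.3566; sum = 0.356618.
I averages over the q = 1 poor units only: 0.356618 / 1 = 0.357.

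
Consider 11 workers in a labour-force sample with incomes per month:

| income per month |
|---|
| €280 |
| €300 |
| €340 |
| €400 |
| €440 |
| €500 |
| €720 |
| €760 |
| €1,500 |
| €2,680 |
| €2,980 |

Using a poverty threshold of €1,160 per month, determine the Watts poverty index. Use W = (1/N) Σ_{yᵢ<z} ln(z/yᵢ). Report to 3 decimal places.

Poor units: €280, €300, €340, €400, €440, €500, €720, €760 (q = 8 of N = 11).
ln(z/y) terms: ln(1160/280) = 1.4214; ln(1160/300) = 1.3524; ln(1160/340) = 1.2272; ln(1160/400) = 1.0647; ln(1160/440) = 0.9694; ln(1160/500) = 0.8416; ln(1160/720) = 0.4769; ln(1160/760) = 0.4229.
W = 7.776468 / 11 = 0.707.

0.707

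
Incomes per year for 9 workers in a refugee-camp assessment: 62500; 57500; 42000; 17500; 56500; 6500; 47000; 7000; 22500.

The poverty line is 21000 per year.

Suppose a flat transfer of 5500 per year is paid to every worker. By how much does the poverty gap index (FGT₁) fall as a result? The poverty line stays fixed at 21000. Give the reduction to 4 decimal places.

0.0767

Before: below the line — 6500, 7000, 17500; poverty gap index (FGT₁) = 0.169312.
After the 5500 transfer: below the line — 12000, 12500; poverty gap index (FGT₁) = 0.092593.
Reduction = 0.169312 − 0.092593 = 0.0767.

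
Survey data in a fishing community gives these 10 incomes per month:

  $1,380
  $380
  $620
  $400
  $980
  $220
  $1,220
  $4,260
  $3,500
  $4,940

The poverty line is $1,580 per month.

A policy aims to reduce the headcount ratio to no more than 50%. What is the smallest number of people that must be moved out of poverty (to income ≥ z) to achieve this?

Currently q = 7 of N = 10 are below the line (H = 0.700).
A headcount ratio of at most 50% allows at most ⌊0.50 × 10⌋ = 5 poor people.
So at least 7 − 5 = 2 must be lifted.

2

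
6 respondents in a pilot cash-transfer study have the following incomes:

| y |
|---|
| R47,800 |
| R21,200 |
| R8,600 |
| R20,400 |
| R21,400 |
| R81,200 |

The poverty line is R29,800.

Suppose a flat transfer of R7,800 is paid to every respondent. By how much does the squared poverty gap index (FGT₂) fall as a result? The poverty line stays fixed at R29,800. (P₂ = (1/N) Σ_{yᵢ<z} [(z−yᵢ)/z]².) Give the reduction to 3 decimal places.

Before: below the line — R8,600, R20,400, R21,200, R21,400; squared poverty gap index (FGT₂) = 0.12806.
After the R7,800 transfer: below the line — R16,400, R28,200, R29,000, R29,200; squared poverty gap index (FGT₂) = 0.03437.
Reduction = 0.12806 − 0.03437 = 0.094.

0.094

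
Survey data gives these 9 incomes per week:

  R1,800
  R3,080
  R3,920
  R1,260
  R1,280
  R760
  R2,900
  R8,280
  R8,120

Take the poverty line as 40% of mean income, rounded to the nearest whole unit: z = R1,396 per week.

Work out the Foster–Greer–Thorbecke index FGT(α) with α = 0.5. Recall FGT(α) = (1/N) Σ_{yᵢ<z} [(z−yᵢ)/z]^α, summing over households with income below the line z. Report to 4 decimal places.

0.1417

Incomes under z: R760, R1,260, R1,280 (q = 3 of N = 9).
Normalized shortfalls: (1396−760)/1396 = 0.4556; (1396−1260)/1396 = 0.0974; (1396−1280)/1396 = 0.0831.
Raised to α = 0.5: 0.67497; 0.31212; 0.28826.
Sum = 1.275357; FGT(0.5) = 1.275357 / 9 = 0.1417.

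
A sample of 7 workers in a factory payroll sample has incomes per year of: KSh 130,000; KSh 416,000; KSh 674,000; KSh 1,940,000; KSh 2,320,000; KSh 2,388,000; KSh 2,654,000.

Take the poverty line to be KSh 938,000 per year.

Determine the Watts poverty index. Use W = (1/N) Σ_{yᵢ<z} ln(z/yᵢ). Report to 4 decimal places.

0.4457

Below z: KSh 130,000, KSh 416,000, KSh 674,000 (q = 3 of N = 7).
Log gaps: ln(938000/130000) = 1.9762; ln(938000/416000) = 0.8131; ln(938000/674000) = 0.3305.
W = 3.119800 / 7 = 0.4457.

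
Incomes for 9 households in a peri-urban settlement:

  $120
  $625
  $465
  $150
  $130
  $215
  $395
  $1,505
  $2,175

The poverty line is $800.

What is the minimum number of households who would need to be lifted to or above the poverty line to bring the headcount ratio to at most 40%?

7 of the 9 households are poor, so H = 7/9 = 0.778.
A headcount ratio of at most 40% allows at most ⌊0.40 × 9⌋ = 3 poor households.
So at least 7 − 3 = 4 must be lifted.

4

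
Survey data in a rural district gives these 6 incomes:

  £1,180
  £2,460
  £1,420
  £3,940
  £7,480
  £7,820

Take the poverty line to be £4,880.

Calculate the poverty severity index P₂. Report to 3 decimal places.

0.227

Below z: £1,180, £1,420, £2,460, £3,940 (q = 4 of N = 6).
Relative gaps: (4880−1180)/4880 = 0.7582; (4880−1420)/4880 = 0.7090; (4880−2460)/4880 = 0.4959; (4880−3940)/4880 = 0.1926.
Squared: 0.5749; 0.5027; 0.2459; 0.0371.
Sum = 1.360589; P₂ = 1.360589 / 6 = 0.227.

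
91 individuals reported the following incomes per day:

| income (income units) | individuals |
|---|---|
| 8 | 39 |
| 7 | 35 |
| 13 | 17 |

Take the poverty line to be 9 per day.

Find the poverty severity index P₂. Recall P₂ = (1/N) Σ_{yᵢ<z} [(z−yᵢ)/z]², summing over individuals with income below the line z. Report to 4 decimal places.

0.0243

Poor units: 35×7, 39×8 (q = 74 of N = 91).
Normalized shortfalls: (9−7)/9 = 0.2222 (×35); (9−8)/9 = 0.1111 (×39).
Squared: 0.0494 (×35); 0.0123 (×39).
Sum = 2.209877; P₂ = 2.209877 / 91 = 0.0243.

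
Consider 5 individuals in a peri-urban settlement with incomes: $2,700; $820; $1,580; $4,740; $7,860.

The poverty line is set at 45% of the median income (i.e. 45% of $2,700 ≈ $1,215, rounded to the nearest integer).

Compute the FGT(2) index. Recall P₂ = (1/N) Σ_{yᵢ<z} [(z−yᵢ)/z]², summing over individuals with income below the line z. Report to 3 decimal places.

0.021

Below z: $820 (q = 1 of N = 5).
Relative gaps: (1215−820)/1215 = 0.3251.
Squared: 0.1057.
Sum = 0.105692; P₂ = 0.105692 / 5 = 0.021.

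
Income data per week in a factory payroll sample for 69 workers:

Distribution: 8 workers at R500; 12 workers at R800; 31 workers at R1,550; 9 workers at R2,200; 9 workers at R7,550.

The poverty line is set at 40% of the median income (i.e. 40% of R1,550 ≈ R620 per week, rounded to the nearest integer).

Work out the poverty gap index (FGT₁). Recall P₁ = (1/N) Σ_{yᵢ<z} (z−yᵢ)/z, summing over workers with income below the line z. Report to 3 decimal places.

Incomes under z: 8×R500 (q = 8 of N = 69).
Shortfall ratios: (620−500)/620 = 0.1935 (×8).
Sum of shortfalls = 1.548387; P₁ averages over all N: 1.548387 / 69 = 0.022.

0.022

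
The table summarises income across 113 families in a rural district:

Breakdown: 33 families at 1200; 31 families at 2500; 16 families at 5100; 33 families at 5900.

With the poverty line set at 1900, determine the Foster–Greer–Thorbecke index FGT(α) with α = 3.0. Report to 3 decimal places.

Incomes under z: 33×1200 (q = 33 of N = 113).
Shortfall ratios: (1900−1200)/1900 = 0.3684 (×33).
Raised to α = 3.0: 0.05001 (×33).
Sum = 1.650241; FGT(3.0) = 1.650241 / 113 = 0.015.

0.015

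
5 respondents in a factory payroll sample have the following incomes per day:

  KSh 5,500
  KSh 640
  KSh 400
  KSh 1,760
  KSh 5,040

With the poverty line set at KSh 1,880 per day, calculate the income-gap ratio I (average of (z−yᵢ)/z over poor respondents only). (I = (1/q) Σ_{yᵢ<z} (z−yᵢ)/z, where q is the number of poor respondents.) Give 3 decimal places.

Below the line: KSh 400, KSh 640, KSh 1,760 (q = 3 of N = 5).
Shortfall ratios (z−y)/z: 0.7872, 0.6596, 0.0638; sum = 1.510638.
The income-gap ratio divides by q (the poor only): 1.510638 / 3 = 0.504.

0.504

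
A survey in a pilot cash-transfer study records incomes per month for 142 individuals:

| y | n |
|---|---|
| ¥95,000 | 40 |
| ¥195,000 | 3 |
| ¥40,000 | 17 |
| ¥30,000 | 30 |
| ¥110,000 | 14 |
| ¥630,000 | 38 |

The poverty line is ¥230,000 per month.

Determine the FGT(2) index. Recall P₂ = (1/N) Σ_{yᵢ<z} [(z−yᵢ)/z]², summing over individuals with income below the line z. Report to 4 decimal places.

0.3658

Below the line: 30×¥30,000, 17×¥40,000, 40×¥95,000, 14×¥110,000, 3×¥195,000 (q = 104 of N = 142).
Relative gaps: (230000−30000)/230000 = 0.8696 (×30); (230000−40000)/230000 = 0.8261 (×17); (230000−95000)/230000 = 0.5870 (×40); (230000−110000)/230000 = 0.5217 (×14); (230000−195000)/230000 = 0.1522 (×3).
Squared: 0.7561 (×30); 0.6824 (×17); 0.3445 (×40); 0.2722 (×14); 0.0232 (×3).
Sum = 51.946597; P₂ = 51.946597 / 142 = 0.3658.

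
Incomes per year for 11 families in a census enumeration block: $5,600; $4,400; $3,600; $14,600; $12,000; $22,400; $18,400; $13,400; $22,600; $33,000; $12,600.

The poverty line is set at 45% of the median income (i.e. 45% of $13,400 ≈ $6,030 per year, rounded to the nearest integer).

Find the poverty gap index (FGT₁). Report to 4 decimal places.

Poor units: $3,600, $4,400, $5,600 (q = 3 of N = 11).
Gap ratios (z−y)/z: (6030−3600)/6030 = 0.4030; (6030−4400)/6030 = 0.2703; (6030−5600)/6030 = 0.0713.
Σ = 0.744610. Dividing by the full population N = 11 gives P₁ = 0.0677.

0.0677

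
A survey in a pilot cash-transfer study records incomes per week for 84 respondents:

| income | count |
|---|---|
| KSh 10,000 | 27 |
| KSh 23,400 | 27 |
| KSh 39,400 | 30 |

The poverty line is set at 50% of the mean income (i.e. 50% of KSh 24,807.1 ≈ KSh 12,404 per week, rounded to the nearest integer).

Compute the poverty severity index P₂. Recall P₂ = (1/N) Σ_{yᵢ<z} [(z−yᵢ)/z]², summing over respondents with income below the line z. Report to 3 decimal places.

Incomes under z: 27×KSh 10,000 (q = 27 of N = 84).
Normalized shortfalls: (12404−10000)/12404 = 0.1938 (×27).
Squared: 0.0376 (×27).
Sum = 1.014166; P₂ = 1.014166 / 84 = 0.012.

0.012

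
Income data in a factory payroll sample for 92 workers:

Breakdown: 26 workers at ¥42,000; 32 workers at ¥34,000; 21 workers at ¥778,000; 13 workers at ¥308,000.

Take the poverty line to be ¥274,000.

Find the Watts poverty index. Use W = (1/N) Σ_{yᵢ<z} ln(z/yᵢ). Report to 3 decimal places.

1.256

Poor units: 32×¥34,000, 26×¥42,000 (q = 58 of N = 92).
Log gaps: ln(274000/34000) = 2.0868 (×32); ln(274000/42000) = 1.8755 (×26).
W = 115.538483 / 92 = 1.256.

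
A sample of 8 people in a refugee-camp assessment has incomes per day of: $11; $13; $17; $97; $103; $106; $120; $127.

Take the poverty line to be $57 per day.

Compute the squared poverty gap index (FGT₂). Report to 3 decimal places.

Poor units: $11, $13, $17 (q = 3 of N = 8).
Normalized shortfalls: (57−11)/57 = 0.8070; (57−13)/57 = 0.7719; (57−17)/57 = 0.7018.
Squared: 0.6513; 0.5959; 0.4925.
Sum = 1.739612; P₂ = 1.739612 / 8 = 0.217.

0.217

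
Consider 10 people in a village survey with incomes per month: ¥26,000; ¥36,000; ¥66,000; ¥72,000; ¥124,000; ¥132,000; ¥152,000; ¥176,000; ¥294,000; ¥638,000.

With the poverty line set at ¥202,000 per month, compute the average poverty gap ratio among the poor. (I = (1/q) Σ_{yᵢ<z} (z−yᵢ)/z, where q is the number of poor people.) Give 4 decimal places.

Below z: ¥26,000, ¥36,000, ¥66,000, ¥72,000, ¥124,000, ¥132,000, ¥152,000, ¥176,000 (q = 8 of N = 10).
Relative gaps: 0.8713, 0.8218, 0.6733, 0.6436, 0.3861, 0.3465, 0.2475, 0.1287; sum = 4.118812.
The income-gap ratio divides by q (the poor only): 4.118812 / 8 = 0.5149.

0.5149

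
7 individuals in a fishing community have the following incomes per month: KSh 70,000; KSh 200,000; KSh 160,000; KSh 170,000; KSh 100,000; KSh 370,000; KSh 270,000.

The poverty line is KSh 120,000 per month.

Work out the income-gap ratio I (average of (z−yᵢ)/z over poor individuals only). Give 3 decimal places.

Incomes under z: KSh 70,000, KSh 100,000 (q = 2 of N = 7).
Relative gaps: 0.4167, 0.1667; sum = 0.583333.
I averages over the q = 2 poor units only: 0.583333 / 2 = 0.292.

0.292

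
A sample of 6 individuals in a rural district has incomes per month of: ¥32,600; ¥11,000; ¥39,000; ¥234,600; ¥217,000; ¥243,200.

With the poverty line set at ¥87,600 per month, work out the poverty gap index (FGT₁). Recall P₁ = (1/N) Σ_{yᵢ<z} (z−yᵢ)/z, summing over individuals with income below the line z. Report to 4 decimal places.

0.3428

Poor units: ¥11,000, ¥32,600, ¥39,000 (q = 3 of N = 6).
Normalized shortfalls: (87600−11000)/87600 = 0.8744; (87600−32600)/87600 = 0.6279; (87600−39000)/87600 = 0.5548.
Σ = 2.057078. Dividing by the full population N = 6 gives P₁ = 0.3428.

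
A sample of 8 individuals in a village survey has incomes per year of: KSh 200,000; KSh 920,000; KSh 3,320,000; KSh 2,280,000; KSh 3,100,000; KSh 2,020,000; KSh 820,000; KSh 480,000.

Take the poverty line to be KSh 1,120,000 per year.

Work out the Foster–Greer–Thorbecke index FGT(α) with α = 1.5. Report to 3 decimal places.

Below the line: KSh 200,000, KSh 480,000, KSh 820,000, KSh 920,000 (q = 4 of N = 8).
Gap ratios (z−y)/z: (1120000−200000)/1120000 = 0.8214; (1120000−480000)/1120000 = 0.5714; (1120000−820000)/1120000 = 0.2679; (1120000−920000)/1120000 = 0.1786.
Raised to α = 1.5: 0.74448; 0.43196; 0.13863; 0.07546.
Sum = 1.390532; FGT(1.5) = 1.390532 / 8 = 0.174.

0.174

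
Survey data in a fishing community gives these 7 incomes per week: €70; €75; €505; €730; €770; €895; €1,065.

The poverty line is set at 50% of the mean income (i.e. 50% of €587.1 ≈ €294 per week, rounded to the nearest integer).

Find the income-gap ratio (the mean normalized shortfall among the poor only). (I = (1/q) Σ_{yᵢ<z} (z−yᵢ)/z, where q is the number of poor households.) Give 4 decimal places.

0.7534

Below the line: €70, €75 (q = 2 of N = 7).
Relative gaps: 0.7619, 0.7449; sum = 1.506803.
The income-gap ratio divides by q (the poor only): 1.506803 / 2 = 0.7534.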